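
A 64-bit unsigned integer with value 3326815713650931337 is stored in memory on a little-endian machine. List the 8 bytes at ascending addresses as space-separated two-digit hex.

89 F6 59 ED 43 39 2B 2E

3326815713650931337 in hexadecimal, padded to 64 bits, is 0x2E2B3943ED59F689.
Split into bytes (most-significant first): 2E 2B 39 43 ED 59 F6 89.
In little-endian order the low byte comes first in memory.
So at ascending addresses the bytes are 89 F6 59 ED 43 39 2B 2E.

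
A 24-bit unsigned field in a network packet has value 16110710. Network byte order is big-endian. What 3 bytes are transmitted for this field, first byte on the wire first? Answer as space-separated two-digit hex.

16110710 in hexadecimal, padded to 24 bits, is 0xF5D476.
Split into bytes (most-significant first): F5 D4 76.
Big-endian: lowest address holds the most-significant byte.
So the memory order matches the most-significant-first order: F5 D4 76.

F5 D4 76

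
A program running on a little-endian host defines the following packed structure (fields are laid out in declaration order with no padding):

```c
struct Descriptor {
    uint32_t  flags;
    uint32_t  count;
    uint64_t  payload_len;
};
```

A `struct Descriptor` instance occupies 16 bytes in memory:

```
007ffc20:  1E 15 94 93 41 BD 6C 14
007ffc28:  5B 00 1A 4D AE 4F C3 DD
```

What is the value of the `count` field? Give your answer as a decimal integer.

`count` follows `flags` (4 bytes), so it starts at byte offset 4 and occupies 4 bytes.
Bytes at offsets 4..7: 41 BD 6C 14.
Little-endian stores the least-significant byte at the lowest address.
Reassemble most-significant byte first: 14 6C BD 41 → 0x146CBD41.
0x146CBD41 = 342670657.

342670657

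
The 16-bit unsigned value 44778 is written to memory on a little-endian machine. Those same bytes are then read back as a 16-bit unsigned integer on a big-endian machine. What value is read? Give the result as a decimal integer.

44778 in 16-bit hexadecimal is 0xAEEA.
Stored little-endian, the bytes at ascending addresses are EA AE.
Read back as big-endian, the last byte is least significant, giving 0xEAAE.
0xEAAE = 60078.

60078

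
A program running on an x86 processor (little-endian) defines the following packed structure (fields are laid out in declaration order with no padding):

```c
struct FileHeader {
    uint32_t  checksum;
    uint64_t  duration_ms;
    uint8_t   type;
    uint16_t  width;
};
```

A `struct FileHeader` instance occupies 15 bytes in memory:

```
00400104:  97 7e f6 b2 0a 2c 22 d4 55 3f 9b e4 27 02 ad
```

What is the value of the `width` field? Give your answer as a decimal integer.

`width` follows `checksum` (4 B), `duration_ms` (8 B), `type` (1 B), so it starts at offset 4 + 8 + 1 = 13 and occupies 2 bytes.
Bytes at offsets 13..14: 02 AD.
Little-endian: lowest address holds the least-significant byte.
Reassemble most-significant byte first: AD 02 → 0xAD02.
0xAD02 = 44290.

44290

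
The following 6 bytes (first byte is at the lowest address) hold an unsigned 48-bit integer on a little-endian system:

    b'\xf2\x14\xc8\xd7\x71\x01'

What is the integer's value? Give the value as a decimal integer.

Little-endian stores the least-significant byte at the lowest address.
Reassemble most-significant byte first: 01 71 D7 C8 14 F2 → 0x0171D7C814F2.
0x0171D7C814F2 = 1588463146226.

1588463146226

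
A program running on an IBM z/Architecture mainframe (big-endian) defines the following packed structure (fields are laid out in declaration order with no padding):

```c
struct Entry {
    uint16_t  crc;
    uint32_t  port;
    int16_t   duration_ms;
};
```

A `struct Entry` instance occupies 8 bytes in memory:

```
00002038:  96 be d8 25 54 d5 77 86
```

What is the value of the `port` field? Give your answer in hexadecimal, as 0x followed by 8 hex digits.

`port` follows `crc` (2 bytes), so it starts at byte offset 2 and occupies 4 bytes.
Bytes at offsets 2..5: D8 25 54 D5.
In big-endian order the high byte comes first in memory.
The bytes are already most-significant first: 0xD82554D5.

0xD82554D5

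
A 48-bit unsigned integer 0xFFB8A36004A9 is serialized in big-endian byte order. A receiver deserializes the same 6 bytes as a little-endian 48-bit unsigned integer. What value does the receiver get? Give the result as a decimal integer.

185836266305791

Stored big-endian, the bytes at ascending addresses are FF B8 A3 60 04 A9.
Read back as little-endian, the first byte is least significant, giving 0xA90460A3B8FF.
0xA90460A3B8FF = 185836266305791.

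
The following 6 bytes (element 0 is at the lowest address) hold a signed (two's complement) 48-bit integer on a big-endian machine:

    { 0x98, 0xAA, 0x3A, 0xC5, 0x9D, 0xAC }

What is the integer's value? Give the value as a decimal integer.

Big-endian: lowest address holds the most-significant byte.
The bytes are already most-significant first: 0x98AA3AC59DAC.
Top bit is set, so as a signed 48-bit value this is 0x98AA3AC59DAC − 2^48 = -113618078818900.

-113618078818900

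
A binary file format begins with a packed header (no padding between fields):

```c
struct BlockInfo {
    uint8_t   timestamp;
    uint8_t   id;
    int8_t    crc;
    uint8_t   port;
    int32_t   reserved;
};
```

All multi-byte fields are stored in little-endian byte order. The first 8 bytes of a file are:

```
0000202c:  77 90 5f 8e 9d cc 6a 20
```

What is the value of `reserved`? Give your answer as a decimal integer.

543870109

`reserved` follows `timestamp` (1 B), `id` (1 B), `crc` (1 B), `port` (1 B), so it starts at offset 1 + 1 + 1 + 1 = 4 and occupies 4 bytes.
Bytes at offsets 4..7: 9D CC 6A 20.
Little-endian: lowest address holds the least-significant byte.
Reassemble most-significant byte first: 20 6A CC 9D → 0x206ACC9D.
0x206ACC9D = 543870109.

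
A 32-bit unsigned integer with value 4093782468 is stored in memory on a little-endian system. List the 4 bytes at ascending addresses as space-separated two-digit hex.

C4 29 02 F4

4093782468 in hexadecimal, padded to 32 bits, is 0xF40229C4.
Split into bytes (most-significant first): F4 02 29 C4.
In little-endian order the low byte comes first in memory.
So at ascending addresses the bytes are C4 29 02 F4.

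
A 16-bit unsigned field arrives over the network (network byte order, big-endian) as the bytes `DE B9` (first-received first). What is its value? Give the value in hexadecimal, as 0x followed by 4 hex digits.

0xDEB9

In big-endian order the high byte comes first in memory.
The bytes are already most-significant first: 0xDEB9.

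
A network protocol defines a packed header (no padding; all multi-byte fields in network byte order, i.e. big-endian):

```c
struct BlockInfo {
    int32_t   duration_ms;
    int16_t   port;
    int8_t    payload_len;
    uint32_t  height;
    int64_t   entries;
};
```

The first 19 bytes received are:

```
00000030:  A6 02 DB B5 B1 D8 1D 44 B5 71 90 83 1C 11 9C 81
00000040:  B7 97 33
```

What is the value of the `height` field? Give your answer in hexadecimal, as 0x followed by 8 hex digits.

`height` follows `duration_ms` (4 B), `port` (2 B), `payload_len` (1 B), so it starts at offset 4 + 2 + 1 = 7 and occupies 4 bytes.
Bytes at offsets 7..10: 44 B5 71 90.
Big-endian stores the most-significant byte at the lowest address.
The bytes are already most-significant first: 0x44B57190.

0x44B57190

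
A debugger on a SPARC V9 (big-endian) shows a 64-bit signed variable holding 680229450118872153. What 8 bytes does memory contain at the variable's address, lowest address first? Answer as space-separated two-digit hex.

680229450118872153 in hexadecimal, padded to 64 bits, is 0x0970A914B4183C59.
Split into bytes (most-significant first): 09 70 A9 14 B4 18 3C 59.
Big-endian: lowest address holds the most-significant byte.
So the memory order matches the most-significant-first order: 09 70 A9 14 B4 18 3C 59.

09 70 A9 14 B4 18 3C 59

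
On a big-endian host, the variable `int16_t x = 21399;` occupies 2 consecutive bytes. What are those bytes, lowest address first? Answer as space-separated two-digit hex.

53 97

21399 in hexadecimal, padded to 16 bits, is 0x5397.
Split into bytes (most-significant first): 53 97.
In big-endian order the high byte comes first in memory.
So the memory order matches the most-significant-first order: 53 97.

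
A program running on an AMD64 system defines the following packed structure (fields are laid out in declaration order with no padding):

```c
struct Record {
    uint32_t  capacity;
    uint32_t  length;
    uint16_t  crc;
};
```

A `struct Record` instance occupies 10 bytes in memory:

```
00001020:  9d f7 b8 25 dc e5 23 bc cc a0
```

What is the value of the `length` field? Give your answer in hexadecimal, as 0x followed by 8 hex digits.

`length` follows `capacity` (4 bytes), so it starts at byte offset 4 and occupies 4 bytes.
Bytes at offsets 4..7: DC E5 23 BC.
Little-endian: lowest address holds the least-significant byte.
Reassemble most-significant byte first: BC 23 E5 DC → 0xBC23E5DC.

0xBC23E5DC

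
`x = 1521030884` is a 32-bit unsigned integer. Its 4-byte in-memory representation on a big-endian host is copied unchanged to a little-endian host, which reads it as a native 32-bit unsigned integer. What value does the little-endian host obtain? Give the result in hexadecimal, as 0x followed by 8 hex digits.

1521030884 in 32-bit hexadecimal is 0x5AA916E4.
Stored big-endian, the bytes at ascending addresses are 5A A9 16 E4.
Read back as little-endian, the first byte is least significant, giving 0xE416A95A.

0xE416A95A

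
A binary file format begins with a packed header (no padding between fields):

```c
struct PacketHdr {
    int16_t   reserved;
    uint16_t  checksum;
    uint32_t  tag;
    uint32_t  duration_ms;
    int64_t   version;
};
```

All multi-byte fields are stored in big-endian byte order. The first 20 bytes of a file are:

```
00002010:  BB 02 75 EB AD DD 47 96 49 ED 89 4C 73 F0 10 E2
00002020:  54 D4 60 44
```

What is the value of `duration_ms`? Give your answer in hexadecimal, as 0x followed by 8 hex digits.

`duration_ms` follows `reserved` (2 B), `checksum` (2 B), `tag` (4 B), so it starts at offset 2 + 2 + 4 = 8 and occupies 4 bytes.
Bytes at offsets 8..11: 49 ED 89 4C.
Big-endian: lowest address holds the most-significant byte.
The bytes are already most-significant first: 0x49ED894C.

0x49ED894C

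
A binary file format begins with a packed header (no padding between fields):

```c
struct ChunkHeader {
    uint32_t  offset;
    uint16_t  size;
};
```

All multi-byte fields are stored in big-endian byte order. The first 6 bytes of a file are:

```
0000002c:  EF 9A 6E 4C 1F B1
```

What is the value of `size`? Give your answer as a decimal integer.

`size` follows `offset` (4 bytes), so it starts at byte offset 4 and occupies 2 bytes.
Bytes at offsets 4..5: 1F B1.
In big-endian order the high byte comes first in memory.
The bytes are already most-significant first: 0x1FB1.
0x1FB1 = 8113.

8113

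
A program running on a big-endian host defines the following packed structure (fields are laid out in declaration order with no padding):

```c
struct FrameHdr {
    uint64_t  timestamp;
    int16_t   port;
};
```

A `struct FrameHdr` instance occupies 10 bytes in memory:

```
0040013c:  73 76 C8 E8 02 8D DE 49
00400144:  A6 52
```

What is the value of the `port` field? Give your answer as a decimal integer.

-22958

`port` follows `timestamp` (8 bytes), so it starts at byte offset 8 and occupies 2 bytes.
Bytes at offsets 8..9: A6 52.
Big-endian: lowest address holds the most-significant byte.
The bytes are already most-significant first: 0xA652.
Top bit is set, so as a signed 16-bit value this is 0xA652 − 2^16 = -22958.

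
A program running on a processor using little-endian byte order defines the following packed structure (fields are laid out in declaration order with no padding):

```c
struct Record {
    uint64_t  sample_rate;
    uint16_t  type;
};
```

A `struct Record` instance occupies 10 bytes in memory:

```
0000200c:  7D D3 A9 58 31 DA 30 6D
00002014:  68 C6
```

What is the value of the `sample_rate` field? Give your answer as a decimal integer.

`sample_rate` is the first field, at byte offset 0, occupying 8 bytes.
Bytes at offsets 0..7: 7D D3 A9 58 31 DA 30 6D.
Little-endian stores the least-significant byte at the lowest address.
Reassemble most-significant byte first: 6D 30 DA 31 58 A9 D3 7D → 0x6D30DA3158A9D37D.
0x6D30DA3158A9D37D = 7868028454492033917.

7868028454492033917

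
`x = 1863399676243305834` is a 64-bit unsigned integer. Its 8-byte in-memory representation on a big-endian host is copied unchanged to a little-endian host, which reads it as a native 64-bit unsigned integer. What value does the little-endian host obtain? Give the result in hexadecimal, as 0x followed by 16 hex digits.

1863399676243305834 in 64-bit hexadecimal is 0x19DC2022010F656A.
Stored big-endian, the bytes at ascending addresses are 19 DC 20 22 01 0F 65 6A.
Read back as little-endian, the first byte is least significant, giving 0x6A650F012220DC19.

0x6A650F012220DC19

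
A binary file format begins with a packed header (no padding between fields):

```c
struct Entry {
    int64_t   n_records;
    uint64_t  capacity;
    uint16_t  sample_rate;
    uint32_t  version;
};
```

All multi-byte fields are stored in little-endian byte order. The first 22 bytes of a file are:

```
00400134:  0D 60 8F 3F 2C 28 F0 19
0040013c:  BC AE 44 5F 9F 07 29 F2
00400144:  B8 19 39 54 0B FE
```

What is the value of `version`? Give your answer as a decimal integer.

`version` follows `n_records` (8 B), `capacity` (8 B), `sample_rate` (2 B), so it starts at offset 8 + 8 + 2 = 18 and occupies 4 bytes.
Bytes at offsets 18..21: 39 54 0B FE.
In little-endian order the low byte comes first in memory.
Reassemble most-significant byte first: FE 0B 54 39 → 0xFE0B5439.
0xFE0B5439 = 4262155321.

4262155321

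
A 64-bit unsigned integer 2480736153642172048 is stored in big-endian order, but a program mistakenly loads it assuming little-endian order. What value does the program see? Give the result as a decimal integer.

10411846676814261538

2480736153642172048 in 64-bit hexadecimal is 0x226D5863634F7E90.
Stored big-endian, the bytes at ascending addresses are 22 6D 58 63 63 4F 7E 90.
Read back as little-endian, the first byte is least significant, giving 0x907E4F6363586D22.
0x907E4F6363586D22 = 10411846676814261538.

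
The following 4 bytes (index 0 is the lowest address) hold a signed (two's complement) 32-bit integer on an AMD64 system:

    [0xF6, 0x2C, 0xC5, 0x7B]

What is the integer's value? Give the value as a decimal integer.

In little-endian order the low byte comes first in memory.
Reassemble most-significant byte first: 7B C5 2C F6 → 0x7BC52CF6.
0x7BC52CF6 = 2076519670.

2076519670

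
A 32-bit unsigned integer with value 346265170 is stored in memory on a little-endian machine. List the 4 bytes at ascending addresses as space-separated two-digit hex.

52 96 A3 14

346265170 in hexadecimal, padded to 32 bits, is 0x14A39652.
Split into bytes (most-significant first): 14 A3 96 52.
Little-endian stores the least-significant byte at the lowest address.
So at ascending addresses the bytes are 52 96 A3 14.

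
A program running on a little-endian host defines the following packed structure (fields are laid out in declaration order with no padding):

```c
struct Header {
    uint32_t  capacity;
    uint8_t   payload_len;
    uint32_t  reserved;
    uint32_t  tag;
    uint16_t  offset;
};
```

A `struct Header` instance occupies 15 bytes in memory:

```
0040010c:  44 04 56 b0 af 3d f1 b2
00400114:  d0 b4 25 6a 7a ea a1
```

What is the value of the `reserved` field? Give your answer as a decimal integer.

`reserved` follows `capacity` (4 B), `payload_len` (1 B), so it starts at offset 4 + 1 = 5 and occupies 4 bytes.
Bytes at offsets 5..8: 3D F1 B2 D0.
Little-endian stores the least-significant byte at the lowest address.
Reassemble most-significant byte first: D0 B2 F1 3D → 0xD0B2F13D.
0xD0B2F13D = 3501388093.

3501388093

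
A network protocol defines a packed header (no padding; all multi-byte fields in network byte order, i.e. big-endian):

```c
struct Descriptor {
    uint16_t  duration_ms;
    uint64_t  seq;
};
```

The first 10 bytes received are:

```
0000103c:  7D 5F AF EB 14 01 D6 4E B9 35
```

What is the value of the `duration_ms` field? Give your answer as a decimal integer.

`duration_ms` is the first field, at byte offset 0, occupying 2 bytes.
Bytes at offsets 0..1: 7D 5F.
In big-endian order the high byte comes first in memory.
The bytes are already most-significant first: 0x7D5F.
0x7D5F = 32095.

32095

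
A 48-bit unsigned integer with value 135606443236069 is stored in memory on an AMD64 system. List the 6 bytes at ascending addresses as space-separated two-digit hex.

135606443236069 in hexadecimal, padded to 48 bits, is 0x7B5555E0DAE5.
Split into bytes (most-significant first): 7B 55 55 E0 DA E5.
Little-endian: lowest address holds the least-significant byte.
So at ascending addresses the bytes are E5 DA E0 55 55 7B.

E5 DA E0 55 55 7B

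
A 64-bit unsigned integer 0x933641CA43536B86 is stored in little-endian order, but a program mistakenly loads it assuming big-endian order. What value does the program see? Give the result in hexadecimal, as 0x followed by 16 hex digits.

Stored little-endian, the bytes at ascending addresses are 86 6B 53 43 CA 41 36 93.
Read back as big-endian, the last byte is least significant, giving 0x866B5343CA413693.

0x866B5343CA413693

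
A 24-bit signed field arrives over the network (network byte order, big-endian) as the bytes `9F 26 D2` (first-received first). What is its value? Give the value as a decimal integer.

Big-endian: lowest address holds the most-significant byte.
The bytes are already most-significant first: 0x9F26D2.
Top bit is set, so as a signed 24-bit value this is 0x9F26D2 − 2^24 = -6347054.

-6347054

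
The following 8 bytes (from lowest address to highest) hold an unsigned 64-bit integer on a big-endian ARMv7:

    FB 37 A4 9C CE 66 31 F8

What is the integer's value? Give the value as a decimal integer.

18102118220623655416

Big-endian: lowest address holds the most-significant byte.
The bytes are already most-significant first: 0xFB37A49CCE6631F8.
0xFB37A49CCE6631F8 = 18102118220623655416.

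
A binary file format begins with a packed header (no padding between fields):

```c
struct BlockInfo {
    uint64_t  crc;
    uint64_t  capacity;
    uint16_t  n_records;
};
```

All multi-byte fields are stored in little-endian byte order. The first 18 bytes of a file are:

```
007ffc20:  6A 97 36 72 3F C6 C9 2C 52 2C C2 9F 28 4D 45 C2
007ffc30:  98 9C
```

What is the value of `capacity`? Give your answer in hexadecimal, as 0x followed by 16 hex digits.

0xC2454D289FC22C52

`capacity` follows `crc` (8 bytes), so it starts at byte offset 8 and occupies 8 bytes.
Bytes at offsets 8..15: 52 2C C2 9F 28 4D 45 C2.
Little-endian stores the least-significant byte at the lowest address.
Reassemble most-significant byte first: C2 45 4D 28 9F C2 2C 52 → 0xC2454D289FC22C52.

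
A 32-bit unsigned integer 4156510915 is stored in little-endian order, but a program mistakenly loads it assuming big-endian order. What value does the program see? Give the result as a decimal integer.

3276980215

4156510915 in 32-bit hexadecimal is 0xF7BF52C3.
Stored little-endian, the bytes at ascending addresses are C3 52 BF F7.
Read back as big-endian, the last byte is least significant, giving 0xC352BFF7.
0xC352BFF7 = 3276980215.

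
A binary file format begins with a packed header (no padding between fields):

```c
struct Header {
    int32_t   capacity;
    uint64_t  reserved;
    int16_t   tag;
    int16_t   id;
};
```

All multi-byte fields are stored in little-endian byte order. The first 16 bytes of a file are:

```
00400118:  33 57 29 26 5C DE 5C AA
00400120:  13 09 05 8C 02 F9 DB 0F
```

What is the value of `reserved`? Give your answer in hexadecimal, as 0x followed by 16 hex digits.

`reserved` follows `capacity` (4 bytes), so it starts at byte offset 4 and occupies 8 bytes.
Bytes at offsets 4..11: 5C DE 5C AA 13 09 05 8C.
Little-endian: lowest address holds the least-significant byte.
Reassemble most-significant byte first: 8C 05 09 13 AA 5C DE 5C → 0x8C050913AA5CDE5C.

0x8C050913AA5CDE5C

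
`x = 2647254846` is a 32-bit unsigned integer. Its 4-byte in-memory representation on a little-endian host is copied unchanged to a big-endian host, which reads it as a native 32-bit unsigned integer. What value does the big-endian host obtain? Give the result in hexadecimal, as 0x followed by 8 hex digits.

0x3EE7C99D

2647254846 in 32-bit hexadecimal is 0x9DC9E73E.
Stored little-endian, the bytes at ascending addresses are 3E E7 C9 9D.
Read back as big-endian, the last byte is least significant, giving 0x3EE7C99D.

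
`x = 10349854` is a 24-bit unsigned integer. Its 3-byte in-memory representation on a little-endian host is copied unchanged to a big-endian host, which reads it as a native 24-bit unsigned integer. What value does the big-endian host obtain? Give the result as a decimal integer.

2026909

10349854 in 24-bit hexadecimal is 0x9DED1E.
Stored little-endian, the bytes at ascending addresses are 1E ED 9D.
Read back as big-endian, the last byte is least significant, giving 0x1EED9D.
0x1EED9D = 2026909.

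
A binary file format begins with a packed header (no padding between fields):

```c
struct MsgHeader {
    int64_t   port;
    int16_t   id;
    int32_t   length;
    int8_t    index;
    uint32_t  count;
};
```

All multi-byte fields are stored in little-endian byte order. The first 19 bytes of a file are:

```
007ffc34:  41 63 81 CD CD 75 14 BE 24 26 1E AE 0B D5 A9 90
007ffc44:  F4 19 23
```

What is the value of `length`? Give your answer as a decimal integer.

-720654818

`length` follows `port` (8 B), `id` (2 B), so it starts at offset 8 + 2 = 10 and occupies 4 bytes.
Bytes at offsets 10..13: 1E AE 0B D5.
In little-endian order the low byte comes first in memory.
Reassemble most-significant byte first: D5 0B AE 1E → 0xD50BAE1E.
Top bit is set, so as a signed 32-bit value this is 0xD50BAE1E − 2^32 = -720654818.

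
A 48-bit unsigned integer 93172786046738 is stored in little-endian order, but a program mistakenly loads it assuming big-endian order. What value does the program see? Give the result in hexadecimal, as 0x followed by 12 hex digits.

93172786046738 in 48-bit hexadecimal is 0x54BD7AD0A712.
Stored little-endian, the bytes at ascending addresses are 12 A7 D0 7A BD 54.
Read back as big-endian, the last byte is least significant, giving 0x12A7D07ABD54.

0x12A7D07ABD54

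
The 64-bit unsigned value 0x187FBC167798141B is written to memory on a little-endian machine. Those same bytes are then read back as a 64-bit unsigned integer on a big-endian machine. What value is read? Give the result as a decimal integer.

1951352175808249624

Stored little-endian, the bytes at ascending addresses are 1B 14 98 77 16 BC 7F 18.
Read back as big-endian, the last byte is least significant, giving 0x1B14987716BC7F18.
0x1B14987716BC7F18 = 1951352175808249624.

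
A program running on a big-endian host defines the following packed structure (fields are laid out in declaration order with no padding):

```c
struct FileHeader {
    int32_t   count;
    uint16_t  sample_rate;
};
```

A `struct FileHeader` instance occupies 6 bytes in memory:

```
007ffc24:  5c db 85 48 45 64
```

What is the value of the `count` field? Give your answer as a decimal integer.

1557890376

`count` is the first field, at byte offset 0, occupying 4 bytes.
Bytes at offsets 0..3: 5C DB 85 48.
In big-endian order the high byte comes first in memory.
The bytes are already most-significant first: 0x5CDB8548.
0x5CDB8548 = 1557890376.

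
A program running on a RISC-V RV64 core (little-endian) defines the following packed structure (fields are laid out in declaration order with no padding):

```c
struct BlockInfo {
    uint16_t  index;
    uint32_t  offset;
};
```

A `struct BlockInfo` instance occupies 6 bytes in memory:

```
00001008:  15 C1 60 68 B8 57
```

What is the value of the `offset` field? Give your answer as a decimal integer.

1471703136

`offset` follows `index` (2 bytes), so it starts at byte offset 2 and occupies 4 bytes.
Bytes at offsets 2..5: 60 68 B8 57.
In little-endian order the low byte comes first in memory.
Reassemble most-significant byte first: 57 B8 68 60 → 0x57B86860.
0x57B86860 = 1471703136.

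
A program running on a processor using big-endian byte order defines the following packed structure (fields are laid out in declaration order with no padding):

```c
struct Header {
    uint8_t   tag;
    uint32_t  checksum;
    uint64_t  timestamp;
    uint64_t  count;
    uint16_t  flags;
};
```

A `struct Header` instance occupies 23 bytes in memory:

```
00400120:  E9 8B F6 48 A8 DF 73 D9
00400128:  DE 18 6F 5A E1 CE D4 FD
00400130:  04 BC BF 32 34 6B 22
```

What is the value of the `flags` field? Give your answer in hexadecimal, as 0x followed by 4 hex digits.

0x6B22

`flags` follows `tag` (1 B), `checksum` (4 B), `timestamp` (8 B), `count` (8 B), so it starts at offset 1 + 4 + 8 + 8 = 21 and occupies 2 bytes.
Bytes at offsets 21..22: 6B 22.
Big-endian: lowest address holds the most-significant byte.
The bytes are already most-significant first: 0x6B22.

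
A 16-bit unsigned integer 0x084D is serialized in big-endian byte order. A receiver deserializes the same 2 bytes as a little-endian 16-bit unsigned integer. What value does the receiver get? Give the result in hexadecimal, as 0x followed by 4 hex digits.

Stored big-endian, the bytes at ascending addresses are 08 4D.
Read back as little-endian, the first byte is least significant, giving 0x4D08.

0x4D08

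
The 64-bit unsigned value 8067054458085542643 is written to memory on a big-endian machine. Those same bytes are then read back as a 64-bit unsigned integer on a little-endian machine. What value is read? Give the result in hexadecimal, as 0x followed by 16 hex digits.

0xF38AEBDD49EFF36F

8067054458085542643 in 64-bit hexadecimal is 0x6FF3EF49DDEB8AF3.
Stored big-endian, the bytes at ascending addresses are 6F F3 EF 49 DD EB 8A F3.
Read back as little-endian, the first byte is least significant, giving 0xF38AEBDD49EFF36F.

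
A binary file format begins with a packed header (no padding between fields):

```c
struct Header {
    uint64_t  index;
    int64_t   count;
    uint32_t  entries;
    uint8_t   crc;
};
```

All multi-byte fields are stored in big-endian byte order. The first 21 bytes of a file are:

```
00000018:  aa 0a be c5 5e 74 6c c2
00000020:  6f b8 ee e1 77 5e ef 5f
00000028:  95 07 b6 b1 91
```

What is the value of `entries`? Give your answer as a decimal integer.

`entries` follows `index` (8 B), `count` (8 B), so it starts at offset 8 + 8 = 16 and occupies 4 bytes.
Bytes at offsets 16..19: 95 07 B6 B1.
In big-endian order the high byte comes first in memory.
The bytes are already most-significant first: 0x9507B6B1.
0x9507B6B1 = 2500310705.

2500310705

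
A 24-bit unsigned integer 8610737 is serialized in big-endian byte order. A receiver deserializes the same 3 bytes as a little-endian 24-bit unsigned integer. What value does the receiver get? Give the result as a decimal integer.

11625347

8610737 in 24-bit hexadecimal is 0x8363B1.
Stored big-endian, the bytes at ascending addresses are 83 63 B1.
Read back as little-endian, the first byte is least significant, giving 0xB16383.
0xB16383 = 11625347.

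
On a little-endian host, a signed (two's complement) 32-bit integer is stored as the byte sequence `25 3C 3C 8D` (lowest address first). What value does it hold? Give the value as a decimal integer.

-1925432283

Little-endian stores the least-significant byte at the lowest address.
Reassemble most-significant byte first: 8D 3C 3C 25 → 0x8D3C3C25.
Top bit is set, so as a signed 32-bit value this is 0x8D3C3C25 − 2^32 = -1925432283.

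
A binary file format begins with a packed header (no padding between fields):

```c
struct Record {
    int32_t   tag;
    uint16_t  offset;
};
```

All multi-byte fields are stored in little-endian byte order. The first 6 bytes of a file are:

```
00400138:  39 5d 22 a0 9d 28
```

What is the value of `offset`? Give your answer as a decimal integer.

10397

`offset` follows `tag` (4 bytes), so it starts at byte offset 4 and occupies 2 bytes.
Bytes at offsets 4..5: 9D 28.
In little-endian order the low byte comes first in memory.
Reassemble most-significant byte first: 28 9D → 0x289D.
0x289D = 10397.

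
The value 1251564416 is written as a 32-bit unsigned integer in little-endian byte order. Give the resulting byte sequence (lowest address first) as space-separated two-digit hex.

80 5B 99 4A

1251564416 in hexadecimal, padded to 32 bits, is 0x4A995B80.
Split into bytes (most-significant first): 4A 99 5B 80.
Little-endian: lowest address holds the least-significant byte.
So at ascending addresses the bytes are 80 5B 99 4A.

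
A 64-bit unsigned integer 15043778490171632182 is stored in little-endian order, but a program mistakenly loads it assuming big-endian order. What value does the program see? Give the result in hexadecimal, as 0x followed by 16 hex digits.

0x36AA57DAD43CC6D0

15043778490171632182 in 64-bit hexadecimal is 0xD0C63CD4DA57AA36.
Stored little-endian, the bytes at ascending addresses are 36 AA 57 DA D4 3C C6 D0.
Read back as big-endian, the last byte is least significant, giving 0x36AA57DAD43CC6D0.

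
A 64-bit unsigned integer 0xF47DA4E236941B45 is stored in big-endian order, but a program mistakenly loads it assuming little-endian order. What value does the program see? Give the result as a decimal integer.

Stored big-endian, the bytes at ascending addresses are F4 7D A4 E2 36 94 1B 45.
Read back as little-endian, the first byte is least significant, giving 0x451B9436E2A47DF4.
0x451B9436E2A47DF4 = 4979736776439791092.

4979736776439791092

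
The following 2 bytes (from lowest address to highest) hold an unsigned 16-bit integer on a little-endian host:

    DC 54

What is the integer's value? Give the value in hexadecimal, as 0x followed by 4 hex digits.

Little-endian stores the least-significant byte at the lowest address.
Reassemble most-significant byte first: 54 DC → 0x54DC.

0x54DC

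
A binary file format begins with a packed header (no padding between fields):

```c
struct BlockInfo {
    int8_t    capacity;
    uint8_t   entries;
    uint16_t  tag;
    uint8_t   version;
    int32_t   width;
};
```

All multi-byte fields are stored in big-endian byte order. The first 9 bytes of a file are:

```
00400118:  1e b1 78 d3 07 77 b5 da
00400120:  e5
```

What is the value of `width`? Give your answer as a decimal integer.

`width` follows `capacity` (1 B), `entries` (1 B), `tag` (2 B), `version` (1 B), so it starts at offset 1 + 1 + 2 + 1 = 5 and occupies 4 bytes.
Bytes at offsets 5..8: 77 B5 DA E5.
Big-endian stores the most-significant byte at the lowest address.
The bytes are already most-significant first: 0x77B5DAE5.
0x77B5DAE5 = 2008406757.

2008406757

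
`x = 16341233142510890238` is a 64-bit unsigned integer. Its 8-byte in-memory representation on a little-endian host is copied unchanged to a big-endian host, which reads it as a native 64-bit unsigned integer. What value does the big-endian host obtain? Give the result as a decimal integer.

18351099395299657698

16341233142510890238 in 64-bit hexadecimal is 0xE2C7B8F6AB33ACFE.
Stored little-endian, the bytes at ascending addresses are FE AC 33 AB F6 B8 C7 E2.
Read back as big-endian, the last byte is least significant, giving 0xFEAC33ABF6B8C7E2.
0xFEAC33ABF6B8C7E2 = 18351099395299657698.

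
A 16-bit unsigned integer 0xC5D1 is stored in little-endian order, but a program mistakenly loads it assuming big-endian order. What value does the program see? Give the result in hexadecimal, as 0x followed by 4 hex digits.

Stored little-endian, the bytes at ascending addresses are D1 C5.
Read back as big-endian, the last byte is least significant, giving 0xD1C5.

0xD1C5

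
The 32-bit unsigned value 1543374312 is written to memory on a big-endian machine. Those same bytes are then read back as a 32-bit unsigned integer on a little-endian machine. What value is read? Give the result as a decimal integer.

3892706907

1543374312 in 32-bit hexadecimal is 0x5BFE05E8.
Stored big-endian, the bytes at ascending addresses are 5B FE 05 E8.
Read back as little-endian, the first byte is least significant, giving 0xE805FE5B.
0xE805FE5B = 3892706907.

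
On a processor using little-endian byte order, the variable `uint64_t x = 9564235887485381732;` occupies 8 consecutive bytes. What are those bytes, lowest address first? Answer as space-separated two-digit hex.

64 EC 9B BD DD FD BA 84

9564235887485381732 in hexadecimal, padded to 64 bits, is 0x84BAFDDDBD9BEC64.
Split into bytes (most-significant first): 84 BA FD DD BD 9B EC 64.
Little-endian: lowest address holds the least-significant byte.
So at ascending addresses the bytes are 64 EC 9B BD DD FD BA 84.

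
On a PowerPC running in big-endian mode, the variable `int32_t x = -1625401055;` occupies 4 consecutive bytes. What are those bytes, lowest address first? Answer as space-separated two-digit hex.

Two's complement of -1625401055 in 32 bits: 1625401055 = 0x60E1A6DF; invert → 0x9F1E5920; add 1 → 0x9F1E5921.
Split into bytes (most-significant first): 9F 1E 59 21.
Big-endian stores the most-significant byte at the lowest address.
So the memory order matches the most-significant-first order: 9F 1E 59 21.

9F 1E 59 21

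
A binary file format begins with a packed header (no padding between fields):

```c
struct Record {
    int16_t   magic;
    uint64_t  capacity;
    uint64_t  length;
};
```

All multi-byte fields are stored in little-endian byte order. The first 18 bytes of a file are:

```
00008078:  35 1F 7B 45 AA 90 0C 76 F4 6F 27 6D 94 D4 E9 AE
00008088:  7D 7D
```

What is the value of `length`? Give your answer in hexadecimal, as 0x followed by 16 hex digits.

`length` follows `magic` (2 B), `capacity` (8 B), so it starts at offset 2 + 8 = 10 and occupies 8 bytes.
Bytes at offsets 10..17: 27 6D 94 D4 E9 AE 7D 7D.
Little-endian: lowest address holds the least-significant byte.
Reassemble most-significant byte first: 7D 7D AE E9 D4 94 6D 27 → 0x7D7DAEE9D4946D27.

0x7D7DAEE9D4946D27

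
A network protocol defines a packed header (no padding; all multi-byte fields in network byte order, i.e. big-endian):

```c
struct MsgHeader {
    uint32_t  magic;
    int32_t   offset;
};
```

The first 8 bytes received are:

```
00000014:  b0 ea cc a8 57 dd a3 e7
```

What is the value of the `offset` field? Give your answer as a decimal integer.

1474143207

`offset` follows `magic` (4 bytes), so it starts at byte offset 4 and occupies 4 bytes.
Bytes at offsets 4..7: 57 DD A3 E7.
In big-endian order the high byte comes first in memory.
The bytes are already most-significant first: 0x57DDA3E7.
0x57DDA3E7 = 1474143207.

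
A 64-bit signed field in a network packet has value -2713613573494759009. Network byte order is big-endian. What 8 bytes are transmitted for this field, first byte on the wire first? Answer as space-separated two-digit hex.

DA 57 4E D5 0E 2A A1 9F

Two's complement of -2713613573494759009 in 64 bits: 2713613573494759009 = 0x25A8B12AF1D55E61; invert → 0xDA574ED50E2AA19E; add 1 → 0xDA574ED50E2AA19F.
Split into bytes (most-significant first): DA 57 4E D5 0E 2A A1 9F.
In big-endian order the high byte comes first in memory.
So the memory order matches the most-significant-first order: DA 57 4E D5 0E 2A A1 9F.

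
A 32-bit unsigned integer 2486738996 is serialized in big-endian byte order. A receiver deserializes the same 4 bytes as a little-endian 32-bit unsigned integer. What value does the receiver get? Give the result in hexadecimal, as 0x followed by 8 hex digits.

2486738996 in 32-bit hexadecimal is 0x9438A034.
Stored big-endian, the bytes at ascending addresses are 94 38 A0 34.
Read back as little-endian, the first byte is least significant, giving 0x34A03894.

0x34A03894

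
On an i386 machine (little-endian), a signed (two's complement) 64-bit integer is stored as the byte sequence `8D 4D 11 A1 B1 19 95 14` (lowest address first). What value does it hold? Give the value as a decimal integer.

Little-endian stores the least-significant byte at the lowest address.
Reassemble most-significant byte first: 14 95 19 B1 A1 11 4D 8D → 0x149519B1A1114D8D.
0x149519B1A1114D8D = 1483119902990617997.

1483119902990617997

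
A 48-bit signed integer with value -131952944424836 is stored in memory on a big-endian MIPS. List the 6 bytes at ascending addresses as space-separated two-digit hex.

Two's complement of -131952944424836 in 48 bits: 131952944424836 = 0x7802B0612784; invert → 0x87FD4F9ED87B; add 1 → 0x87FD4F9ED87C.
Split into bytes (most-significant first): 87 FD 4F 9E D8 7C.
Big-endian stores the most-significant byte at the lowest address.
So the memory order matches the most-significant-first order: 87 FD 4F 9E D8 7C.

87 FD 4F 9E D8 7C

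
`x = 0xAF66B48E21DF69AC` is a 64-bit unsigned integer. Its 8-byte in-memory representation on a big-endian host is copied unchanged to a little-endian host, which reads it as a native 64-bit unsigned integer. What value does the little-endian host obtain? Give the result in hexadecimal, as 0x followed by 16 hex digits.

Stored big-endian, the bytes at ascending addresses are AF 66 B4 8E 21 DF 69 AC.
Read back as little-endian, the first byte is least significant, giving 0xAC69DF218EB466AF.

0xAC69DF218EB466AF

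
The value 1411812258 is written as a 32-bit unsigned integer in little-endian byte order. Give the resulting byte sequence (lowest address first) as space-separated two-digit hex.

1411812258 in hexadecimal, padded to 32 bits, is 0x54268BA2.
Split into bytes (most-significant first): 54 26 8B A2.
Little-endian stores the least-significant byte at the lowest address.
So at ascending addresses the bytes are A2 8B 26 54.

A2 8B 26 54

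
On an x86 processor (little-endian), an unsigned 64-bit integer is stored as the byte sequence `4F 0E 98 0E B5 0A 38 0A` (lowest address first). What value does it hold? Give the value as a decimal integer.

Little-endian: lowest address holds the least-significant byte.
Reassemble most-significant byte first: 0A 38 0A B5 0E 98 0E 4F → 0x0A380AB50E980E4F.
0x0A380AB50E980E4F = 736350311825280591.

736350311825280591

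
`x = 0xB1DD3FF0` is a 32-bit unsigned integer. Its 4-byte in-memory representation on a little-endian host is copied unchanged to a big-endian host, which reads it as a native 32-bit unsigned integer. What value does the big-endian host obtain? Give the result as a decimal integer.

4030717361

Stored little-endian, the bytes at ascending addresses are F0 3F DD B1.
Read back as big-endian, the last byte is least significant, giving 0xF03FDDB1.
0xF03FDDB1 = 4030717361.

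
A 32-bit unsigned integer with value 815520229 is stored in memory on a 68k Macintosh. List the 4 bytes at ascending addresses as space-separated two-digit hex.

815520229 in hexadecimal, padded to 32 bits, is 0x309BD9E5.
Split into bytes (most-significant first): 30 9B D9 E5.
Big-endian: lowest address holds the most-significant byte.
So the memory order matches the most-significant-first order: 30 9B D9 E5.

30 9B D9 E5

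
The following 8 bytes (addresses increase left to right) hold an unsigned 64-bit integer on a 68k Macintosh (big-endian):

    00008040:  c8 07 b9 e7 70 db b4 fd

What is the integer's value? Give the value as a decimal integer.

In big-endian order the high byte comes first in memory.
The bytes are already most-significant first: 0xC807B9E770DBB4FD.
0xC807B9E770DBB4FD = 14413693536104592637.

14413693536104592637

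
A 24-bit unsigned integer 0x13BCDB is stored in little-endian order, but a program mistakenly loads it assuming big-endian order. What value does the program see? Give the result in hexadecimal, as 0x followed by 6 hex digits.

0xDBBC13

Stored little-endian, the bytes at ascending addresses are DB BC 13.
Read back as big-endian, the last byte is least significant, giving 0xDBBC13.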